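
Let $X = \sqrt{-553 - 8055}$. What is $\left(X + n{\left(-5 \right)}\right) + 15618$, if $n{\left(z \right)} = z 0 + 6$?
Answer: $15624 + 4 i \sqrt{538} \approx 15624.0 + 92.779 i$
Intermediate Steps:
$X = 4 i \sqrt{538}$ ($X = \sqrt{-8608} = 4 i \sqrt{538} \approx 92.779 i$)
$n{\left(z \right)} = 6$ ($n{\left(z \right)} = 0 + 6 = 6$)
$\left(X + n{\left(-5 \right)}\right) + 15618 = \left(4 i \sqrt{538} + 6\right) + 15618 = \left(6 + 4 i \sqrt{538}\right) + 15618 = 15624 + 4 i \sqrt{538}$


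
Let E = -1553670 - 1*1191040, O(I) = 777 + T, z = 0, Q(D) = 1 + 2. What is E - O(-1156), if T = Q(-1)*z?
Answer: -2745487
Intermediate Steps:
Q(D) = 3
T = 0 (T = 3*0 = 0)
O(I) = 777 (O(I) = 777 + 0 = 777)
E = -2744710 (E = -1553670 - 1191040 = -2744710)
E - O(-1156) = -2744710 - 1*777 = -2744710 - 777 = -2745487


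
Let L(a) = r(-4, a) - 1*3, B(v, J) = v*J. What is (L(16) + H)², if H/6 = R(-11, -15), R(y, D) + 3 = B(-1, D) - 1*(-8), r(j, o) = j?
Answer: 12769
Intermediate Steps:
B(v, J) = J*v
L(a) = -7 (L(a) = -4 - 1*3 = -4 - 3 = -7)
R(y, D) = 5 - D (R(y, D) = -3 + (D*(-1) - 1*(-8)) = -3 + (-D + 8) = -3 + (8 - D) = 5 - D)
H = 120 (H = 6*(5 - 1*(-15)) = 6*(5 + 15) = 6*20 = 120)
(L(16) + H)² = (-7 + 120)² = 113² = 12769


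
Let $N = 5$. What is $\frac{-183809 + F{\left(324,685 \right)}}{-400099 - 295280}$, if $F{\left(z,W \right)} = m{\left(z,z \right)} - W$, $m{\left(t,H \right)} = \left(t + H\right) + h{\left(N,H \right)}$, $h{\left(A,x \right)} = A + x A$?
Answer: $\frac{182221}{695379} \approx 0.26205$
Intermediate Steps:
$h{\left(A,x \right)} = A + A x$
$m{\left(t,H \right)} = 5 + t + 6 H$ ($m{\left(t,H \right)} = \left(t + H\right) + 5 \left(1 + H\right) = \left(H + t\right) + \left(5 + 5 H\right) = 5 + t + 6 H$)
$F{\left(z,W \right)} = 5 - W + 7 z$ ($F{\left(z,W \right)} = \left(5 + z + 6 z\right) - W = \left(5 + 7 z\right) - W = 5 - W + 7 z$)
$\frac{-183809 + F{\left(324,685 \right)}}{-400099 - 295280} = \frac{-183809 + \left(5 - 685 + 7 \cdot 324\right)}{-400099 - 295280} = \frac{-183809 + \left(5 - 685 + 2268\right)}{-695379} = \left(-183809 + 1588\right) \left(- \frac{1}{695379}\right) = \left(-182221\right) \left(- \frac{1}{695379}\right) = \frac{182221}{695379}$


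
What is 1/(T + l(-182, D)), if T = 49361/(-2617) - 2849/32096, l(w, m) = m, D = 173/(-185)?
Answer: -15539117920/309004275601 ≈ -0.050288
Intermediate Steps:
D = -173/185 (D = 173*(-1/185) = -173/185 ≈ -0.93513)
T = -1591746489/83995232 (T = 49361*(-1/2617) - 2849*1/32096 = -49361/2617 - 2849/32096 = -1591746489/83995232 ≈ -18.950)
1/(T + l(-182, D)) = 1/(-1591746489/83995232 - 173/185) = 1/(-309004275601/15539117920) = -15539117920/309004275601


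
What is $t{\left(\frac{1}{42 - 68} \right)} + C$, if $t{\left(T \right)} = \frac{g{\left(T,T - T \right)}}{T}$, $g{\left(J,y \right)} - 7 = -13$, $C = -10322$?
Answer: $-10166$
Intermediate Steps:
$g{\left(J,y \right)} = -6$ ($g{\left(J,y \right)} = 7 - 13 = -6$)
$t{\left(T \right)} = - \frac{6}{T}$
$t{\left(\frac{1}{42 - 68} \right)} + C = - \frac{6}{\frac{1}{42 - 68}} - 10322 = - \frac{6}{\frac{1}{-26}} - 10322 = - \frac{6}{- \frac{1}{26}} - 10322 = \left(-6\right) \left(-26\right) - 10322 = 156 - 10322 = -10166$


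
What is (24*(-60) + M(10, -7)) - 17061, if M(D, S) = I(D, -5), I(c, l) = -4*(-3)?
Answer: -18489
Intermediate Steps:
I(c, l) = 12
M(D, S) = 12
(24*(-60) + M(10, -7)) - 17061 = (24*(-60) + 12) - 17061 = (-1440 + 12) - 17061 = -1428 - 17061 = -18489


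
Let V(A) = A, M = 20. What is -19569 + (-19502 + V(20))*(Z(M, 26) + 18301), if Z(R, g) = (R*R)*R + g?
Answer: -512922183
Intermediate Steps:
Z(R, g) = g + R³ (Z(R, g) = R²*R + g = R³ + g = g + R³)
-19569 + (-19502 + V(20))*(Z(M, 26) + 18301) = -19569 + (-19502 + 20)*((26 + 20³) + 18301) = -19569 - 19482*((26 + 8000) + 18301) = -19569 - 19482*(8026 + 18301) = -19569 - 19482*26327 = -19569 - 512902614 = -512922183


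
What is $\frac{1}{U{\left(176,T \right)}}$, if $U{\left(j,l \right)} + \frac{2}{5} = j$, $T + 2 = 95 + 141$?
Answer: $\frac{5}{878} \approx 0.0056948$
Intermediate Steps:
$T = 234$ ($T = -2 + \left(95 + 141\right) = -2 + 236 = 234$)
$U{\left(j,l \right)} = - \frac{2}{5} + j$
$\frac{1}{U{\left(176,T \right)}} = \frac{1}{- \frac{2}{5} + 176} = \frac{1}{\frac{878}{5}} = \frac{5}{878}$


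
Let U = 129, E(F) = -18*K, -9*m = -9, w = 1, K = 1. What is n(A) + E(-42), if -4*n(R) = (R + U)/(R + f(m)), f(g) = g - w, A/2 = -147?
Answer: -7111/392 ≈ -18.140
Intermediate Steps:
m = 1 (m = -⅑*(-9) = 1)
E(F) = -18 (E(F) = -18*1 = -18)
A = -294 (A = 2*(-147) = -294)
f(g) = -1 + g (f(g) = g - 1*1 = g - 1 = -1 + g)
n(R) = -(129 + R)/(4*R) (n(R) = -(R + 129)/(4*(R + (-1 + 1))) = -(129 + R)/(4*(R + 0)) = -(129 + R)/(4*R))
n(A) + E(-42) = (¼)*(-129 - 1*(-294))/(-294) - 18 = (¼)*(-1/294)*(-129 + 294) - 18 = (¼)*(-1/294)*165 - 18 = -55/392 - 18 = -7111/392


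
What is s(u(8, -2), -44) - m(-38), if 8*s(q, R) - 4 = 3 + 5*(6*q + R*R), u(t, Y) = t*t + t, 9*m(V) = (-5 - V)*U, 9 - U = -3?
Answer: 11495/8 ≈ 1436.9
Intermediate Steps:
U = 12 (U = 9 - 1*(-3) = 9 + 3 = 12)
m(V) = -20/3 - 4*V/3 (m(V) = ((-5 - V)*12)/9 = (-60 - 12*V)/9 = -20/3 - 4*V/3)
u(t, Y) = t + t**2 (u(t, Y) = t**2 + t = t + t**2)
s(q, R) = 7/8 + 5*R**2/8 + 15*q/4 (s(q, R) = 1/2 + (3 + 5*(6*q + R*R))/8 = 1/2 + (3 + 5*(6*q + R**2))/8 = 1/2 + (3 + 5*(R**2 + 6*q))/8 = 1/2 + (3 + (5*R**2 + 30*q))/8 = 1/2 + (3 + 5*R**2 + 30*q)/8 = 1/2 + (3/8 + 5*R**2/8 + 15*q/4) = 7/8 + 5*R**2/8 + 15*q/4)
s(u(8, -2), -44) - m(-38) = (7/8 + (5/8)*(-44)**2 + 15*(8*(1 + 8))/4) - (-20/3 - 4/3*(-38)) = (7/8 + (5/8)*1936 + 15*(8*9)/4) - (-20/3 + 152/3) = (7/8 + 1210 + (15/4)*72) - 1*44 = (7/8 + 1210 + 270) - 44 = 11847/8 - 44 = 11495/8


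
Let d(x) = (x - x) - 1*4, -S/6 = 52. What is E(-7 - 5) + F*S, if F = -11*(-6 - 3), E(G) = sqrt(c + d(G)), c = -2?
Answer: -30888 + I*sqrt(6) ≈ -30888.0 + 2.4495*I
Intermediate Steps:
S = -312 (S = -6*52 = -312)
d(x) = -4 (d(x) = 0 - 4 = -4)
E(G) = I*sqrt(6) (E(G) = sqrt(-2 - 4) = sqrt(-6) = I*sqrt(6))
F = 99 (F = -11*(-9) = 99)
E(-7 - 5) + F*S = I*sqrt(6) + 99*(-312) = I*sqrt(6) - 30888 = -30888 + I*sqrt(6)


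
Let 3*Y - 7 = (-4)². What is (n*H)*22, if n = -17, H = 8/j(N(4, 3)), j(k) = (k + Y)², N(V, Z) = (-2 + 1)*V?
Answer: -2448/11 ≈ -222.55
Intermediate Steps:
Y = 23/3 (Y = 7/3 + (⅓)*(-4)² = 7/3 + (⅓)*16 = 7/3 + 16/3 = 23/3 ≈ 7.6667)
N(V, Z) = -V
j(k) = (23/3 + k)² (j(k) = (k + 23/3)² = (23/3 + k)²)
H = 72/121 (H = 8/(((23 + 3*(-1*4))²/9)) = 8/(((23 + 3*(-4))²/9)) = 8/(((23 - 12)²/9)) = 8/(((⅑)*11²)) = 8/(((⅑)*121)) = 8/(121/9) = 8*(9/121) = 72/121 ≈ 0.59504)
(n*H)*22 = -17*72/121*22 = -1224/121*22 = -2448/11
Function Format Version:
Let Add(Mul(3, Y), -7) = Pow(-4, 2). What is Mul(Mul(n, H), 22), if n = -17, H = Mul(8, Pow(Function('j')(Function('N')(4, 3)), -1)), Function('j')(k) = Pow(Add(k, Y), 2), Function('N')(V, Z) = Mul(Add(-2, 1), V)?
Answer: Rational(-2448, 11) ≈ -222.55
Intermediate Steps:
Y = Rational(23, 3) (Y = Add(Rational(7, 3), Mul(Rational(1, 3), Pow(-4, 2))) = Add(Rational(7, 3), Mul(Rational(1, 3), 16)) = Add(Rational(7, 3), Rational(16, 3)) = Rational(23, 3) ≈ 7.6667)
Function('N')(V, Z) = Mul(-1, V)
Function('j')(k) = Pow(Add(Rational(23, 3), k), 2) (Function('j')(k) = Pow(Add(k, Rational(23, 3)), 2) = Pow(Add(Rational(23, 3), k), 2))
H = Rational(72, 121) (H = Mul(8, Pow(Mul(Rational(1, 9), Pow(Add(23, Mul(3, Mul(-1, 4))), 2)), -1)) = Mul(8, Pow(Mul(Rational(1, 9), Pow(Add(23, Mul(3, -4)), 2)), -1)) = Mul(8, Pow(Mul(Rational(1, 9), Pow(Add(23, -12), 2)), -1)) = Mul(8, Pow(Mul(Rational(1, 9), Pow(11, 2)), -1)) = Mul(8, Pow(Mul(Rational(1, 9), 121), -1)) = Mul(8, Pow(Rational(121, 9), -1)) = Mul(8, Rational(9, 121)) = Rational(72, 121) ≈ 0.59504)
Mul(Mul(n, H), 22) = Mul(Mul(-17, Rational(72, 121)), 22) = Mul(Rational(-1224, 121), 22) = Rational(-2448, 11)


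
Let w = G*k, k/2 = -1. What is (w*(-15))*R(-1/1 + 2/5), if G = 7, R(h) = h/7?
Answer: -18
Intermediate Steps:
k = -2 (k = 2*(-1) = -2)
R(h) = h/7 (R(h) = h*(⅐) = h/7)
w = -14 (w = 7*(-2) = -14)
(w*(-15))*R(-1/1 + 2/5) = (-14*(-15))*((-1/1 + 2/5)/7) = 210*((-1*1 + 2*(⅕))/7) = 210*((-1 + ⅖)/7) = 210*((⅐)*(-⅗)) = 210*(-3/35) = -18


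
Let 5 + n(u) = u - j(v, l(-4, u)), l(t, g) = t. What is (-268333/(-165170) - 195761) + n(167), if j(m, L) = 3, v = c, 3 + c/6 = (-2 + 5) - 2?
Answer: -32307314007/165170 ≈ -1.9560e+5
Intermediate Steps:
c = -12 (c = -18 + 6*((-2 + 5) - 2) = -18 + 6*(3 - 2) = -18 + 6*1 = -18 + 6 = -12)
v = -12
n(u) = -8 + u (n(u) = -5 + (u - 1*3) = -5 + (u - 3) = -5 + (-3 + u) = -8 + u)
(-268333/(-165170) - 195761) + n(167) = (-268333/(-165170) - 195761) + (-8 + 167) = (-268333*(-1/165170) - 195761) + 159 = (268333/165170 - 195761) + 159 = -32333576037/165170 + 159 = -32307314007/165170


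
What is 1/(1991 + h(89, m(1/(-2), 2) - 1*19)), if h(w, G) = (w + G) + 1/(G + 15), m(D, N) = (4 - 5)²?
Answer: 3/6185 ≈ 0.00048504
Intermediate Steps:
m(D, N) = 1 (m(D, N) = (-1)² = 1)
h(w, G) = G + w + 1/(15 + G) (h(w, G) = (G + w) + 1/(15 + G) = G + w + 1/(15 + G))
1/(1991 + h(89, m(1/(-2), 2) - 1*19)) = 1/(1991 + (1 + (1 - 1*19)² + 15*(1 - 1*19) + 15*89 + (1 - 1*19)*89)/(15 + (1 - 1*19))) = 1/(1991 + (1 + (1 - 19)² + 15*(1 - 19) + 1335 + (1 - 19)*89)/(15 + (1 - 19))) = 1/(1991 + (1 + (-18)² + 15*(-18) + 1335 - 18*89)/(15 - 18)) = 1/(1991 + (1 + 324 - 270 + 1335 - 1602)/(-3)) = 1/(1991 - ⅓*(-212)) = 1/(1991 + 212/3) = 1/(6185/3) = 3/6185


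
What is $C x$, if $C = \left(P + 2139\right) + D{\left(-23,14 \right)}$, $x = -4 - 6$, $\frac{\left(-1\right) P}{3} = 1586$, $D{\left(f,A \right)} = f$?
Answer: $26420$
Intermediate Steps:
$P = -4758$ ($P = \left(-3\right) 1586 = -4758$)
$x = -10$ ($x = -4 - 6 = -10$)
$C = -2642$ ($C = \left(-4758 + 2139\right) - 23 = -2619 - 23 = -2642$)
$C x = \left(-2642\right) \left(-10\right) = 26420$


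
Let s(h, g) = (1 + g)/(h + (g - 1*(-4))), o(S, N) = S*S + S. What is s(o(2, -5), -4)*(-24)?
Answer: 12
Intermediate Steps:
o(S, N) = S + S² (o(S, N) = S² + S = S + S²)
s(h, g) = (1 + g)/(4 + g + h) (s(h, g) = (1 + g)/(h + (g + 4)) = (1 + g)/(h + (4 + g)) = (1 + g)/(4 + g + h))
s(o(2, -5), -4)*(-24) = ((1 - 4)/(4 - 4 + 2*(1 + 2)))*(-24) = (-3/(4 - 4 + 2*3))*(-24) = (-3/(4 - 4 + 6))*(-24) = (-3/6)*(-24) = ((⅙)*(-3))*(-24) = -½*(-24) = 12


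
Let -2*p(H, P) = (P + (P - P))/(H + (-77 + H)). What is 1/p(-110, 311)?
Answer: 594/311 ≈ 1.9100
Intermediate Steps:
p(H, P) = -P/(2*(-77 + 2*H)) (p(H, P) = -(P + (P - P))/(2*(H + (-77 + H))) = -(P + 0)/(2*(-77 + 2*H)) = -P/(2*(-77 + 2*H)))
1/p(-110, 311) = 1/(-1*311/(-154 + 4*(-110))) = 1/(-1*311/(-154 - 440)) = 1/(-1*311/(-594)) = 1/(-1*311*(-1/594)) = 1/(311/594) = 594/311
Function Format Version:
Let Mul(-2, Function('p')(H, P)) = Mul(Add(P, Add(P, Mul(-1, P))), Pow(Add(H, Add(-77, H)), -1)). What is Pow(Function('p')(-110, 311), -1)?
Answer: Rational(594, 311) ≈ 1.9100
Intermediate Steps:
Function('p')(H, P) = Mul(Rational(-1, 2), P, Pow(Add(-77, Mul(2, H)), -1)) (Function('p')(H, P) = Mul(Rational(-1, 2), Mul(Add(P, Add(P, Mul(-1, P))), Pow(Add(H, Add(-77, H)), -1))) = Mul(Rational(-1, 2), Mul(Add(P, 0), Pow(Add(-77, Mul(2, H)), -1))) = Mul(Rational(-1, 2), Mul(P, Pow(Add(-77, Mul(2, H)), -1))) = Mul(Rational(-1, 2), P, Pow(Add(-77, Mul(2, H)), -1)))
Pow(Function('p')(-110, 311), -1) = Pow(Mul(-1, 311, Pow(Add(-154, Mul(4, -110)), -1)), -1) = Pow(Mul(-1, 311, Pow(Add(-154, -440), -1)), -1) = Pow(Mul(-1, 311, Pow(-594, -1)), -1) = Pow(Mul(-1, 311, Rational(-1, 594)), -1) = Pow(Rational(311, 594), -1) = Rational(594, 311)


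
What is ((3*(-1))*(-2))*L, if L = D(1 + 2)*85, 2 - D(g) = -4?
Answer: 3060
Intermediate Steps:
D(g) = 6 (D(g) = 2 - 1*(-4) = 2 + 4 = 6)
L = 510 (L = 6*85 = 510)
((3*(-1))*(-2))*L = ((3*(-1))*(-2))*510 = -3*(-2)*510 = 6*510 = 3060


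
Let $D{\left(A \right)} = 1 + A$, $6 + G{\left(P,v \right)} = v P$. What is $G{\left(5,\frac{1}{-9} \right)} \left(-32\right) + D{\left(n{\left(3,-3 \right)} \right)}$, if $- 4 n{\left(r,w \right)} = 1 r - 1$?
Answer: $\frac{3785}{18} \approx 210.28$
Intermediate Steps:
$n{\left(r,w \right)} = \frac{1}{4} - \frac{r}{4}$ ($n{\left(r,w \right)} = - \frac{1 r - 1}{4} = - \frac{r - 1}{4} = - \frac{-1 + r}{4} = \frac{1}{4} - \frac{r}{4}$)
$G{\left(P,v \right)} = -6 + P v$ ($G{\left(P,v \right)} = -6 + v P = -6 + P v$)
$G{\left(5,\frac{1}{-9} \right)} \left(-32\right) + D{\left(n{\left(3,-3 \right)} \right)} = \left(-6 + \frac{5}{-9}\right) \left(-32\right) + \left(1 + \left(\frac{1}{4} - \frac{3}{4}\right)\right) = \left(-6 + 5 \left(- \frac{1}{9}\right)\right) \left(-32\right) + \left(1 + \left(\frac{1}{4} - \frac{3}{4}\right)\right) = \left(-6 - \frac{5}{9}\right) \left(-32\right) + \left(1 - \frac{1}{2}\right) = \left(- \frac{59}{9}\right) \left(-32\right) + \frac{1}{2} = \frac{1888}{9} + \frac{1}{2} = \frac{3785}{18}$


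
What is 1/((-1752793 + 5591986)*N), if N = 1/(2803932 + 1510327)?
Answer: 4314259/3839193 ≈ 1.1237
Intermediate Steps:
N = 1/4314259 ≈ 2.3179e-7
1/((-1752793 + 5591986)*N) = 1/((-1752793 + 5591986)*(1/4314259)) = 4314259/3839193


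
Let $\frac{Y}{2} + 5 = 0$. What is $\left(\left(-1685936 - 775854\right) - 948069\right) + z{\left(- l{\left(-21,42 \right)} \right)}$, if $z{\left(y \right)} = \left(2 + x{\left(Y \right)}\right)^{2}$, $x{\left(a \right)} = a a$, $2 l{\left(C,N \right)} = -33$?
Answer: $-3399455$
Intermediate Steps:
$l{\left(C,N \right)} = - \frac{33}{2}$ ($l{\left(C,N \right)} = \frac{1}{2} \left(-33\right) = - \frac{33}{2}$)
$Y = -10$ ($Y = -10 + 2 \cdot 0 = -10 + 0 = -10$)
$x{\left(a \right)} = a^{2}$
$z{\left(y \right)} = 10404$ ($z{\left(y \right)} = \left(2 + \left(-10\right)^{2}\right)^{2} = \left(2 + 100\right)^{2} = 102^{2} = 10404$)
$\left(\left(-1685936 - 775854\right) - 948069\right) + z{\left(- l{\left(-21,42 \right)} \right)} = \left(\left(-1685936 - 775854\right) - 948069\right) + 10404 = \left(-2461790 - 948069\right) + 10404 = -3409859 + 10404 = -3399455$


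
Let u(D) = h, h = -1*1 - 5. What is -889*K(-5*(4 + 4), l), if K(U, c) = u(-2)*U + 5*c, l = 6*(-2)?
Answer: -160020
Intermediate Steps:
h = -6 (h = -1 - 5 = -6)
u(D) = -6
l = -12
K(U, c) = -6*U + 5*c
-889*K(-5*(4 + 4), l) = -889*(-(-30)*(4 + 4) + 5*(-12)) = -889*(-(-30)*8 - 60) = -889*(-6*(-40) - 60) = -889*(240 - 60) = -889*180 = -160020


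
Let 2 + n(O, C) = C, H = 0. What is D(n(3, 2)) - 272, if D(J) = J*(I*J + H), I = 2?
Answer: -272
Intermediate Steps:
n(O, C) = -2 + C
D(J) = 2*J² (D(J) = J*(2*J + 0) = J*(2*J) = 2*J²)
D(n(3, 2)) - 272 = 2*(-2 + 2)² - 272 = 2*0² - 272 = 2*0 - 272 = 0 - 272 = -272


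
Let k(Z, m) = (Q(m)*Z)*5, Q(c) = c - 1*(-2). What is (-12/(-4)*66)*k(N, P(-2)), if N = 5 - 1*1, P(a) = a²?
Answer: 23760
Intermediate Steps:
Q(c) = 2 + c (Q(c) = c + 2 = 2 + c)
N = 4 (N = 5 - 1 = 4)
k(Z, m) = 5*Z*(2 + m) (k(Z, m) = ((2 + m)*Z)*5 = (Z*(2 + m))*5 = 5*Z*(2 + m))
(-12/(-4)*66)*k(N, P(-2)) = (-12/(-4)*66)*(5*4*(2 + (-2)²)) = (-12*(-¼)*66)*(5*4*(2 + 4)) = (3*66)*(5*4*6) = 198*120 = 23760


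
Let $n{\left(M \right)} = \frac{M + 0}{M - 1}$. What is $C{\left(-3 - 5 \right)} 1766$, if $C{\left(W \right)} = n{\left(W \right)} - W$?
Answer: $\frac{141280}{9} \approx 15698.0$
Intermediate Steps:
$n{\left(M \right)} = \frac{M}{-1 + M}$
$C{\left(W \right)} = - W + \frac{W}{-1 + W}$ ($C{\left(W \right)} = \frac{W}{-1 + W} - W = - W + \frac{W}{-1 + W}$)
$C{\left(-3 - 5 \right)} 1766 = \frac{\left(-3 - 5\right) \left(2 - \left(-3 - 5\right)\right)}{-1 - 8} \cdot 1766 = - \frac{8 \left(2 - -8\right)}{-1 - 8} \cdot 1766 = - \frac{8 \left(2 + 8\right)}{-9} \cdot 1766 = \left(-8\right) \left(- \frac{1}{9}\right) 10 \cdot 1766 = \frac{80}{9} \cdot 1766 = \frac{141280}{9}$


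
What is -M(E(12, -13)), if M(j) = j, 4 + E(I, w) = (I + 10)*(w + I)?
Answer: 26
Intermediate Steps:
E(I, w) = -4 + (10 + I)*(I + w) (E(I, w) = -4 + (I + 10)*(w + I) = -4 + (10 + I)*(I + w))
-M(E(12, -13)) = -(-4 + 12² + 10*12 + 10*(-13) + 12*(-13)) = -(-4 + 144 + 120 - 130 - 156) = -1*(-26) = 26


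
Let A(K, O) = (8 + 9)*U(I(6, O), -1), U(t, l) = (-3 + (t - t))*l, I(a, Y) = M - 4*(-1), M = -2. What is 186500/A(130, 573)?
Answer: 186500/51 ≈ 3656.9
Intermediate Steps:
I(a, Y) = 2 (I(a, Y) = -2 - 4*(-1) = -2 + 4 = 2)
U(t, l) = -3*l (U(t, l) = (-3 + 0)*l = -3*l)
A(K, O) = 51 (A(K, O) = (8 + 9)*(-3*(-1)) = 17*3 = 51)
186500/A(130, 573) = 186500/51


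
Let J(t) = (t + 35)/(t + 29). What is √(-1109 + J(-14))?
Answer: I*√27690/5 ≈ 33.281*I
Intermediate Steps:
J(t) = (35 + t)/(29 + t)
√(-1109 + J(-14)) = √(-1109 + (35 - 14)/(29 - 14)) = √(-1109 + 21/15) = √(-1109 + (1/15)*21) = √(-1109 + 7/5) = √(-5538/5) = I*√27690/5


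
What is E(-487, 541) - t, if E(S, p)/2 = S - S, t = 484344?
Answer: -484344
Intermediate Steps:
E(S, p) = 0 (E(S, p) = 2*(S - S) = 2*0 = 0)
E(-487, 541) - t = 0 - 1*484344 = 0 - 484344 = -484344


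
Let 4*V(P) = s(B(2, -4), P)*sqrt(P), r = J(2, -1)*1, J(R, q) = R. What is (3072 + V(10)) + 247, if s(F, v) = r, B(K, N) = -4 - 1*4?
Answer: 3319 + sqrt(10)/2 ≈ 3320.6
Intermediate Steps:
B(K, N) = -8 (B(K, N) = -4 - 4 = -8)
r = 2 (r = 2*1 = 2)
s(F, v) = 2
V(P) = sqrt(P)/2 (V(P) = (2*sqrt(P))/4 = sqrt(P)/2)
(3072 + V(10)) + 247 = (3072 + sqrt(10)/2) + 247 = 3319 + sqrt(10)/2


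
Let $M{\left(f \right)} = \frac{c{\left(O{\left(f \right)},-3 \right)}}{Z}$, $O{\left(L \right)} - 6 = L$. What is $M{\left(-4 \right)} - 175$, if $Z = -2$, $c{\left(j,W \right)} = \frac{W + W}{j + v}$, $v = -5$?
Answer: $-176$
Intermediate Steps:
$O{\left(L \right)} = 6 + L$
$c{\left(j,W \right)} = \frac{2 W}{-5 + j}$ ($c{\left(j,W \right)} = \frac{W + W}{j - 5} = \frac{2 W}{-5 + j}$)
$M{\left(f \right)} = \frac{3}{1 + f}$ ($M{\left(f \right)} = \frac{2 \left(-3\right) \frac{1}{-5 + \left(6 + f\right)}}{-2} = 2 \left(-3\right) \frac{1}{1 + f} \left(- \frac{1}{2}\right) = - \frac{6}{1 + f} \left(- \frac{1}{2}\right) = \frac{3}{1 + f}$)
$M{\left(-4 \right)} - 175 = \frac{3}{1 - 4} - 175 = \frac{3}{-3} - 175 = 3 \left(- \frac{1}{3}\right) - 175 = -1 - 175 = -176$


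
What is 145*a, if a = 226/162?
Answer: 16385/81 ≈ 202.28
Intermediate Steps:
a = 113/81 (a = 226*(1/162) = 113/81 ≈ 1.3951)
145*a = 145*(113/81) = 16385/81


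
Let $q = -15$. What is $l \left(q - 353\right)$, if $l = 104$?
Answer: $-38272$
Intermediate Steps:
$l \left(q - 353\right) = 104 \left(-15 - 353\right) = 104 \left(-368\right) = -38272$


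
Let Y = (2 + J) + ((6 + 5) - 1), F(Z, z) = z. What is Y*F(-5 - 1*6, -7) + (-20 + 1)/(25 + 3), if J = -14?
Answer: 373/28 ≈ 13.321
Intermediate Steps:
Y = -2 (Y = (2 - 14) + ((6 + 5) - 1) = -12 + (11 - 1) = -12 + 10 = -2)
Y*F(-5 - 1*6, -7) + (-20 + 1)/(25 + 3) = -2*(-7) + (-20 + 1)/(25 + 3) = 14 - 19/28 = 373/28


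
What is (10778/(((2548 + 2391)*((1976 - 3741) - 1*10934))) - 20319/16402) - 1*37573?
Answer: -2273770506307813/60514080066 ≈ -37574.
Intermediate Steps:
(10778/(((2548 + 2391)*((1976 - 3741) - 1*10934))) - 20319/16402) - 1*37573 = (10778/((4939*(-1765 - 10934))) - 20319*1/16402) - 37573 = (10778/((4939*(-12699))) - 20319/16402) - 37573 = (10778/(-62720361) - 20319/16402) - 37573 = (10778*(-1/62720361) - 20319/16402) - 37573 = (-634/3689433 - 20319/16402) - 37573 = -74975987995/60514080066 - 37573 = -2273770506307813/60514080066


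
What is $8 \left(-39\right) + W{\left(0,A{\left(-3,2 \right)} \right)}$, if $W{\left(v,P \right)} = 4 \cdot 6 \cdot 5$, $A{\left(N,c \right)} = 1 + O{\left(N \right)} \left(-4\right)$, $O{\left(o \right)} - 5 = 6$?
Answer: $-192$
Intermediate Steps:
$O{\left(o \right)} = 11$ ($O{\left(o \right)} = 5 + 6 = 11$)
$A{\left(N,c \right)} = -43$ ($A{\left(N,c \right)} = 1 + 11 \left(-4\right) = 1 - 44 = -43$)
$W{\left(v,P \right)} = 120$ ($W{\left(v,P \right)} = 24 \cdot 5 = 120$)
$8 \left(-39\right) + W{\left(0,A{\left(-3,2 \right)} \right)} = 8 \left(-39\right) + 120 = -312 + 120 = -192$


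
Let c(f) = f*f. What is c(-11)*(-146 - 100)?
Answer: -29766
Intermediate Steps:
c(f) = f²
c(-11)*(-146 - 100) = (-11)²*(-146 - 100) = 121*(-246) = -29766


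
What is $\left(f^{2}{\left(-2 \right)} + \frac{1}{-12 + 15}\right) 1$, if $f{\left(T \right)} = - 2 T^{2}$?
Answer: $\frac{193}{3} \approx 64.333$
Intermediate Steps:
$\left(f^{2}{\left(-2 \right)} + \frac{1}{-12 + 15}\right) 1 = \left(\left(- 2 \left(-2\right)^{2}\right)^{2} + \frac{1}{-12 + 15}\right) 1 = \left(\left(\left(-2\right) 4\right)^{2} + \frac{1}{3}\right) 1 = \left(\left(-8\right)^{2} + \frac{1}{3}\right) 1 = \left(64 + \frac{1}{3}\right) 1 = \frac{193}{3} \cdot 1 = \frac{193}{3}$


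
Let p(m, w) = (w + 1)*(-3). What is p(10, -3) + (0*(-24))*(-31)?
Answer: 6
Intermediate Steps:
p(m, w) = -3 - 3*w (p(m, w) = (1 + w)*(-3) = -3 - 3*w)
p(10, -3) + (0*(-24))*(-31) = (-3 - 3*(-3)) + (0*(-24))*(-31) = (-3 + 9) + 0*(-31) = 6 + 0 = 6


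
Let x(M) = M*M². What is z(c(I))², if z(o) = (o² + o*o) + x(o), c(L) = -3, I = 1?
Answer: 81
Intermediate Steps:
x(M) = M³
z(o) = o³ + 2*o² (z(o) = (o² + o*o) + o³ = (o² + o²) + o³ = 2*o² + o³ = o³ + 2*o²)
z(c(I))² = ((-3)²*(2 - 3))² = (9*(-1))² = (-9)² = 81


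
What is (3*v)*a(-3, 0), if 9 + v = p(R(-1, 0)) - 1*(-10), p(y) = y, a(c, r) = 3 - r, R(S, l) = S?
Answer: 0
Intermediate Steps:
v = 0 (v = -9 + (-1 - 1*(-10)) = -9 + (-1 + 10) = -9 + 9 = 0)
(3*v)*a(-3, 0) = (3*0)*(3 - 1*0) = 0*(3 + 0) = 0*3 = 0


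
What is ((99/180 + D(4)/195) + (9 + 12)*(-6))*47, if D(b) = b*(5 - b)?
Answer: -919649/156 ≈ -5895.2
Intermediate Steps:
((99/180 + D(4)/195) + (9 + 12)*(-6))*47 = ((99/180 + (4*(5 - 1*4))/195) + (9 + 12)*(-6))*47 = ((99*(1/180) + (4*(5 - 4))*(1/195)) + 21*(-6))*47 = ((11/20 + (4*1)*(1/195)) - 126)*47 = ((11/20 + 4*(1/195)) - 126)*47 = ((11/20 + 4/195) - 126)*47 = (89/156 - 126)*47 = -19567/156*47 = -919649/156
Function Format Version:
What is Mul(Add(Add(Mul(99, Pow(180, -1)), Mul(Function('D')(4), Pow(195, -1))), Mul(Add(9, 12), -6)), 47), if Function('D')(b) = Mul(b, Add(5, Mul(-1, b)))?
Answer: Rational(-919649, 156) ≈ -5895.2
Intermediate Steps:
Mul(Add(Add(Mul(99, Pow(180, -1)), Mul(Function('D')(4), Pow(195, -1))), Mul(Add(9, 12), -6)), 47) = Mul(Add(Add(Mul(99, Pow(180, -1)), Mul(Mul(4, Add(5, Mul(-1, 4))), Pow(195, -1))), Mul(Add(9, 12), -6)), 47) = Mul(Add(Add(Mul(99, Rational(1, 180)), Mul(Mul(4, Add(5, -4)), Rational(1, 195))), Mul(21, -6)), 47) = Mul(Add(Add(Rational(11, 20), Mul(Mul(4, 1), Rational(1, 195))), -126), 47) = Mul(Add(Add(Rational(11, 20), Mul(4, Rational(1, 195))), -126), 47) = Mul(Add(Add(Rational(11, 20), Rational(4, 195)), -126), 47) = Mul(Add(Rational(89, 156), -126), 47) = Mul(Rational(-19567, 156), 47) = Rational(-919649, 156)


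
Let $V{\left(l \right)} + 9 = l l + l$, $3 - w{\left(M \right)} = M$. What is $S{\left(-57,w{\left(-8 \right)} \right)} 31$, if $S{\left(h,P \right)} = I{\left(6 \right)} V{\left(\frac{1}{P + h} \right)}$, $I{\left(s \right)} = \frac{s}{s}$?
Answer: $- \frac{591759}{2116} \approx -279.66$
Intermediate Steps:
$w{\left(M \right)} = 3 - M$
$I{\left(s \right)} = 1$
$V{\left(l \right)} = -9 + l + l^{2}$ ($V{\left(l \right)} = -9 + \left(l l + l\right) = -9 + \left(l^{2} + l\right) = -9 + \left(l + l^{2}\right) = -9 + l + l^{2}$)
$S{\left(h,P \right)} = -9 + \frac{1}{P + h} + \frac{1}{\left(P + h\right)^{2}}$ ($S{\left(h,P \right)} = 1 \left(-9 + \frac{1}{P + h} + \left(\frac{1}{P + h}\right)^{2}\right) = 1 \left(-9 + \frac{1}{P + h} + \frac{1}{\left(P + h\right)^{2}}\right) = -9 + \frac{1}{P + h} + \frac{1}{\left(P + h\right)^{2}}$)
$S{\left(-57,w{\left(-8 \right)} \right)} 31 = \frac{\left(3 - -8\right) - 57 + \left(\left(3 - -8\right) - 57\right)^{2} - 9 \left(\left(3 - -8\right) - 57\right)^{3}}{\left(\left(3 - -8\right) - 57\right)^{3}} \cdot 31 = \frac{\left(3 + 8\right) - 57 + \left(\left(3 + 8\right) - 57\right)^{2} - 9 \left(\left(3 + 8\right) - 57\right)^{3}}{\left(\left(3 + 8\right) - 57\right)^{3}} \cdot 31 = \frac{11 - 57 + \left(11 - 57\right)^{2} - 9 \left(11 - 57\right)^{3}}{\left(11 - 57\right)^{3}} \cdot 31 = \frac{11 - 57 + \left(-46\right)^{2} - 9 \left(-46\right)^{3}}{-97336} \cdot 31 = - \frac{11 - 57 + 2116 - -876024}{97336} \cdot 31 = - \frac{11 - 57 + 2116 + 876024}{97336} \cdot 31 = \left(- \frac{1}{97336}\right) 878094 \cdot 31 = \left(- \frac{19089}{2116}\right) 31 = - \frac{591759}{2116}$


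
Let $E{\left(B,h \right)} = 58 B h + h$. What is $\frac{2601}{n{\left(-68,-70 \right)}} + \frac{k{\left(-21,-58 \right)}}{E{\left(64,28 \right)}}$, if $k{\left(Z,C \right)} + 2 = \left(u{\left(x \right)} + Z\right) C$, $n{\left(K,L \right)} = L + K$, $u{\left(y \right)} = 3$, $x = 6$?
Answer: $- \frac{11261107}{597793} \approx -18.838$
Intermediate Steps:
$E{\left(B,h \right)} = h + 58 B h$ ($E{\left(B,h \right)} = 58 B h + h = h + 58 B h$)
$n{\left(K,L \right)} = K + L$
$k{\left(Z,C \right)} = -2 + C \left(3 + Z\right)$ ($k{\left(Z,C \right)} = -2 + \left(3 + Z\right) C = -2 + C \left(3 + Z\right)$)
$\frac{2601}{n{\left(-68,-70 \right)}} + \frac{k{\left(-21,-58 \right)}}{E{\left(64,28 \right)}} = \frac{2601}{-68 - 70} + \frac{-2 + 3 \left(-58\right) - -1218}{28 \left(1 + 58 \cdot 64\right)} = \frac{2601}{-138} + \frac{-2 - 174 + 1218}{28 \left(1 + 3712\right)} = 2601 \left(- \frac{1}{138}\right) + \frac{1042}{28 \cdot 3713} = - \frac{867}{46} + \frac{1042}{103964} = - \frac{867}{46} + 1042 \cdot \frac{1}{103964} = - \frac{867}{46} + \frac{521}{51982} = - \frac{11261107}{597793}$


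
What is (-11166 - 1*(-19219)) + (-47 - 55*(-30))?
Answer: 9656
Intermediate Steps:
(-11166 - 1*(-19219)) + (-47 - 55*(-30)) = (-11166 + 19219) + (-47 + 1650) = 8053 + 1603 = 9656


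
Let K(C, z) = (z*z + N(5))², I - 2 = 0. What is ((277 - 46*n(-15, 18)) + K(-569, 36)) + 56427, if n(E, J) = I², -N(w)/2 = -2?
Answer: 1746520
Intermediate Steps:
I = 2 (I = 2 + 0 = 2)
N(w) = 4 (N(w) = -2*(-2) = 4)
n(E, J) = 4 (n(E, J) = 2² = 4)
K(C, z) = (4 + z²)² (K(C, z) = (z*z + 4)² = (z² + 4)² = (4 + z²)²)
((277 - 46*n(-15, 18)) + K(-569, 36)) + 56427 = ((277 - 46*4) + (4 + 36²)²) + 56427 = ((277 - 184) + (4 + 1296)²) + 56427 = (93 + 1300²) + 56427 = (93 + 1690000) + 56427 = 1690093 + 56427 = 1746520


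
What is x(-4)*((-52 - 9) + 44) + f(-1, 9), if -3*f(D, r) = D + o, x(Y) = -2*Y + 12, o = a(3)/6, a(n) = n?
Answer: -2039/6 ≈ -339.83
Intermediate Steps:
o = ½ (o = 3/6 = 3*(⅙) = ½ ≈ 0.50000)
x(Y) = 12 - 2*Y
f(D, r) = -⅙ - D/3 (f(D, r) = -(D + ½)/3 = -(½ + D)/3 = -⅙ - D/3)
x(-4)*((-52 - 9) + 44) + f(-1, 9) = (12 - 2*(-4))*((-52 - 9) + 44) + (-⅙ - ⅓*(-1)) = (12 + 8)*(-61 + 44) + (-⅙ + ⅓) = 20*(-17) + ⅙ = -340 + ⅙ = -2039/6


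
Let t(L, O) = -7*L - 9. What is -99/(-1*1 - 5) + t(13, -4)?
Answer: -167/2 ≈ -83.500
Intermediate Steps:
t(L, O) = -9 - 7*L
-99/(-1*1 - 5) + t(13, -4) = -99/(-1*1 - 5) + (-9 - 7*13) = -99/(-1 - 5) + (-9 - 91) = -99/(-6) - 100 = -99*(-⅙) - 100 = 33/2 - 100 = -167/2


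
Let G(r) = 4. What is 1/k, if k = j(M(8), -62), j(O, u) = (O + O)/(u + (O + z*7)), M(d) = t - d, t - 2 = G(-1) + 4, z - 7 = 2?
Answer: 3/4 ≈ 0.75000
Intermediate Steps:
z = 9 (z = 7 + 2 = 9)
t = 10 (t = 2 + (4 + 4) = 2 + 8 = 10)
M(d) = 10 - d
j(O, u) = 2*O/(63 + O + u) (j(O, u) = (O + O)/(u + (O + 9*7)) = (2*O)/(u + (O + 63)) = (2*O)/(u + (63 + O)) = (2*O)/(63 + O + u) = 2*O/(63 + O + u))
k = 4/3 (k = 2*(10 - 1*8)/(63 + (10 - 1*8) - 62) = 2*(10 - 8)/(63 + (10 - 8) - 62) = 2*2/(63 + 2 - 62) = 2*2/3 = 2*2*(1/3) = 4/3 ≈ 1.3333)
1/k = 1/(4/3) = 3/4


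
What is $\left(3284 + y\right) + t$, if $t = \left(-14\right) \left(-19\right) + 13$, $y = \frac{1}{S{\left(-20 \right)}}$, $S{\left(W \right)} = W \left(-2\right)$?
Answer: $\frac{142521}{40} \approx 3563.0$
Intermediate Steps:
$S{\left(W \right)} = - 2 W$
$y = \frac{1}{40}$ ($y = \frac{1}{\left(-2\right) \left(-20\right)} = \frac{1}{40} \approx 0.025$)
$t = 279$ ($t = 266 + 13 = 279$)
$\left(3284 + y\right) + t = \left(3284 + \frac{1}{40}\right) + 279 = \frac{131361}{40} + 279 = \frac{142521}{40}$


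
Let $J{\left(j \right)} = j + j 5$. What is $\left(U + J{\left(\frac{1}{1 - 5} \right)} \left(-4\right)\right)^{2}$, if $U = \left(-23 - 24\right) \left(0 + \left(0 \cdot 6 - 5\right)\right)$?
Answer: $58081$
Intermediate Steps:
$J{\left(j \right)} = 6 j$ ($J{\left(j \right)} = j + 5 j = 6 j$)
$U = 235$ ($U = - 47 \left(0 + \left(0 - 5\right)\right) = - 47 \left(0 - 5\right) = \left(-47\right) \left(-5\right) = 235$)
$\left(U + J{\left(\frac{1}{1 - 5} \right)} \left(-4\right)\right)^{2} = \left(235 + \frac{6}{1 - 5} \left(-4\right)\right)^{2} = \left(235 + \frac{6}{-4} \left(-4\right)\right)^{2} = \left(235 + 6 \left(- \frac{1}{4}\right) \left(-4\right)\right)^{2} = \left(235 - -6\right)^{2} = \left(235 + 6\right)^{2} = 241^{2} = 58081$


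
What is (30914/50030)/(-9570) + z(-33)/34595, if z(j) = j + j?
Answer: -10241197/5192363550 ≈ -0.0019724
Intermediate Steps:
z(j) = 2*j
(30914/50030)/(-9570) + z(-33)/34595 = (30914/50030)/(-9570) + (2*(-33))/34595 = (30914*(1/50030))*(-1/9570) - 66*1/34595 = (15457/25015)*(-1/9570) - 6/3145 = -533/8254950 - 6/3145 = -10241197/5192363550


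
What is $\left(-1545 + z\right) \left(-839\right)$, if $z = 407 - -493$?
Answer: $541155$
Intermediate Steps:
$z = 900$ ($z = 407 + 493 = 900$)
$\left(-1545 + z\right) \left(-839\right) = \left(-1545 + 900\right) \left(-839\right) = \left(-645\right) \left(-839\right) = 541155$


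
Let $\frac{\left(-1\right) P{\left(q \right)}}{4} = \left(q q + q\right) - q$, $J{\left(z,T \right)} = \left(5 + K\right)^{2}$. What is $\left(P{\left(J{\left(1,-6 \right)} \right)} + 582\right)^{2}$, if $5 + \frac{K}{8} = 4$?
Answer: $66564$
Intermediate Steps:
$K = -8$ ($K = -40 + 8 \cdot 4 = -40 + 32 = -8$)
$J{\left(z,T \right)} = 9$ ($J{\left(z,T \right)} = \left(5 - 8\right)^{2} = \left(-3\right)^{2} = 9$)
$P{\left(q \right)} = - 4 q^{2}$ ($P{\left(q \right)} = - 4 \left(\left(q q + q\right) - q\right) = - 4 \left(\left(q^{2} + q\right) - q\right) = - 4 \left(\left(q + q^{2}\right) - q\right) = - 4 q^{2}$)
$\left(P{\left(J{\left(1,-6 \right)} \right)} + 582\right)^{2} = \left(- 4 \cdot 9^{2} + 582\right)^{2} = \left(\left(-4\right) 81 + 582\right)^{2} = \left(-324 + 582\right)^{2} = 258^{2} = 66564$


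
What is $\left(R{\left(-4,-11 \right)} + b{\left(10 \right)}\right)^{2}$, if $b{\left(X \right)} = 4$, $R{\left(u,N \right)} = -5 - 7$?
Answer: $64$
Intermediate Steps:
$R{\left(u,N \right)} = -12$ ($R{\left(u,N \right)} = -5 - 7 = -12$)
$\left(R{\left(-4,-11 \right)} + b{\left(10 \right)}\right)^{2} = \left(-12 + 4\right)^{2} = \left(-8\right)^{2} = 64$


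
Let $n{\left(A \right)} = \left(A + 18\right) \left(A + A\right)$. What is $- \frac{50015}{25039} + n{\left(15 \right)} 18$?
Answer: $\frac{63734995}{3577} \approx 17818.0$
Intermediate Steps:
$n{\left(A \right)} = 2 A \left(18 + A\right)$ ($n{\left(A \right)} = \left(18 + A\right) 2 A = 2 A \left(18 + A\right)$)
$- \frac{50015}{25039} + n{\left(15 \right)} 18 = - \frac{50015}{25039} + 2 \cdot 15 \left(18 + 15\right) 18 = \left(-50015\right) \frac{1}{25039} + 2 \cdot 15 \cdot 33 \cdot 18 = - \frac{7145}{3577} + 990 \cdot 18 = - \frac{7145}{3577} + 17820 = \frac{63734995}{3577}$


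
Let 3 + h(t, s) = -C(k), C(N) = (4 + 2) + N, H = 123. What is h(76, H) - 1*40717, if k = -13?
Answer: -40713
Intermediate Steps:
C(N) = 6 + N
h(t, s) = 4 (h(t, s) = -3 - (6 - 13) = -3 - 1*(-7) = -3 + 7 = 4)
h(76, H) - 1*40717 = 4 - 1*40717 = 4 - 40717 = -40713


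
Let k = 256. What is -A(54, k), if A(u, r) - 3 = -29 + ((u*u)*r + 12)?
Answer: -746482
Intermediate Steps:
A(u, r) = -14 + r*u² (A(u, r) = 3 + (-29 + ((u*u)*r + 12)) = 3 + (-29 + (u²*r + 12)) = 3 + (-29 + (r*u² + 12)) = 3 + (-29 + (12 + r*u²)) = 3 + (-17 + r*u²) = -14 + r*u²)
-A(54, k) = -(-14 + 256*54²) = -(-14 + 256*2916) = -(-14 + 746496) = -1*746482 = -746482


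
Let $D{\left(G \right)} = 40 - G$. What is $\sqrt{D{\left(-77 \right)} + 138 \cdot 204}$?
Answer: $9 \sqrt{349} \approx 168.13$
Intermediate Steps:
$\sqrt{D{\left(-77 \right)} + 138 \cdot 204} = \sqrt{\left(40 - -77\right) + 138 \cdot 204} = \sqrt{\left(40 + 77\right) + 28152} = \sqrt{117 + 28152} = \sqrt{28269} = 9 \sqrt{349}$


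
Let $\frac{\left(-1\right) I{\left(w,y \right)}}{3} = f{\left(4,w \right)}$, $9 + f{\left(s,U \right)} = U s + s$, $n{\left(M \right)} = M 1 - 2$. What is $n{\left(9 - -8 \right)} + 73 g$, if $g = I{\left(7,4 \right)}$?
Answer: $-5022$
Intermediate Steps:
$n{\left(M \right)} = -2 + M$ ($n{\left(M \right)} = M - 2 = -2 + M$)
$f{\left(s,U \right)} = -9 + s + U s$ ($f{\left(s,U \right)} = -9 + \left(U s + s\right) = -9 + \left(s + U s\right) = -9 + s + U s$)
$I{\left(w,y \right)} = 15 - 12 w$ ($I{\left(w,y \right)} = - 3 \left(-9 + 4 + w 4\right) = - 3 \left(-9 + 4 + 4 w\right) = - 3 \left(-5 + 4 w\right) = 15 - 12 w$)
$g = -69$ ($g = 15 - 84 = -69$)
$n{\left(9 - -8 \right)} + 73 g = \left(-2 + \left(9 - -8\right)\right) + 73 \left(-69\right) = \left(-2 + \left(9 + 8\right)\right) - 5037 = \left(-2 + 17\right) - 5037 = 15 - 5037 = -5022$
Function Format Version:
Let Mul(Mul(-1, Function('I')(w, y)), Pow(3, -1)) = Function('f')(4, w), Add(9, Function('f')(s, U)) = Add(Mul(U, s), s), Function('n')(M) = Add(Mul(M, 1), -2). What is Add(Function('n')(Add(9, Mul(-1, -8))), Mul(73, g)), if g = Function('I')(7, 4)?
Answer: -5022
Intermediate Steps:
Function('n')(M) = Add(-2, M) (Function('n')(M) = Add(M, -2) = Add(-2, M))
Function('f')(s, U) = Add(-9, s, Mul(U, s)) (Function('f')(s, U) = Add(-9, Add(Mul(U, s), s)) = Add(-9, Add(s, Mul(U, s))) = Add(-9, s, Mul(U, s)))
Function('I')(w, y) = Add(15, Mul(-12, w)) (Function('I')(w, y) = Mul(-3, Add(-9, 4, Mul(w, 4))) = Mul(-3, Add(-9, 4, Mul(4, w))) = Mul(-3, Add(-5, Mul(4, w))) = Add(15, Mul(-12, w)))
g = -69 (g = Add(15, Mul(-12, 7)) = Add(15, -84) = -69)
Add(Function('n')(Add(9, Mul(-1, -8))), Mul(73, g)) = Add(Add(-2, Add(9, Mul(-1, -8))), Mul(73, -69)) = Add(Add(-2, Add(9, 8)), -5037) = Add(Add(-2, 17), -5037) = Add(15, -5037) = -5022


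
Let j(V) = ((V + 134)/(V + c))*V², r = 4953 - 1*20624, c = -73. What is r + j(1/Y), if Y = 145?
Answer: -387471745559/24725400 ≈ -15671.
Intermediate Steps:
r = -15671 (r = 4953 - 20624 = -15671)
j(V) = V²*(134 + V)/(-73 + V) (j(V) = ((V + 134)/(V - 73))*V² = ((134 + V)/(-73 + V))*V² = V²*(134 + V)/(-73 + V))
r + j(1/Y) = -15671 + (1/145)²*(134 + 1/145)/(-73 + 1/145) = -15671 + (1/21025)*(19431/145)/(-10584/145) = -15671 + (1/21025)*(-145/10584)*(19431/145) = -15671 - 2159/24725400 = -387471745559/24725400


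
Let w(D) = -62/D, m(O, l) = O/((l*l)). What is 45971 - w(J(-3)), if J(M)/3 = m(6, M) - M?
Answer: 505743/11 ≈ 45977.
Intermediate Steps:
m(O, l) = O/l² (m(O, l) = O/(l²) = O/l²)
J(M) = -3*M + 18/M² (J(M) = 3*(6/M² - M) = 3*(-M + 6/M²) = -3*M + 18/M²)
45971 - w(J(-3)) = 45971 - (-62)/(-3*(-3) + 18/(-3)²) = 45971 - (-62)/(9 + 18*(⅑)) = 45971 - (-62)/(9 + 2) = 45971 - (-62)/11 = 45971 - 1*(-62/11) = 45971 + 62/11 = 505743/11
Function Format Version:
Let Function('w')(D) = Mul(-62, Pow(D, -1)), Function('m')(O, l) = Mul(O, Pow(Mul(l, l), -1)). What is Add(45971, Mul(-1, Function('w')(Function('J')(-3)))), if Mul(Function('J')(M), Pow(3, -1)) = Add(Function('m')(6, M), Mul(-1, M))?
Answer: Rational(505743, 11) ≈ 45977.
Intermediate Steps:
Function('m')(O, l) = Mul(O, Pow(l, -2)) (Function('m')(O, l) = Mul(O, Pow(Pow(l, 2), -1)) = Mul(O, Pow(l, -2)))
Function('J')(M) = Add(Mul(-3, M), Mul(18, Pow(M, -2))) (Function('J')(M) = Mul(3, Add(Mul(6, Pow(M, -2)), Mul(-1, M))) = Mul(3, Add(Mul(-1, M), Mul(6, Pow(M, -2)))) = Add(Mul(-3, M), Mul(18, Pow(M, -2))))
Add(45971, Mul(-1, Function('w')(Function('J')(-3)))) = Add(45971, Mul(-1, Mul(-62, Pow(Add(Mul(-3, -3), Mul(18, Pow(-3, -2))), -1)))) = Add(45971, Mul(-1, Mul(-62, Pow(Add(9, Mul(18, Rational(1, 9))), -1)))) = Add(45971, Mul(-1, Mul(-62, Pow(Add(9, 2), -1)))) = Add(45971, Mul(-1, Mul(-62, Pow(11, -1)))) = Add(45971, Mul(-1, Mul(-62, Rational(1, 11)))) = Add(45971, Mul(-1, Rational(-62, 11))) = Add(45971, Rational(62, 11)) = Rational(505743, 11)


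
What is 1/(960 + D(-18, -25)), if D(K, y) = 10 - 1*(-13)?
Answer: 1/983 ≈ 0.0010173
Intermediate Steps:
D(K, y) = 23 (D(K, y) = 10 + 13 = 23)
1/(960 + D(-18, -25)) = 1/(960 + 23) = 1/983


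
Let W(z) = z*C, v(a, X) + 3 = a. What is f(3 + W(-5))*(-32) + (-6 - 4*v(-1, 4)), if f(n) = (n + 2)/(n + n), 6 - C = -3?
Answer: -110/21 ≈ -5.2381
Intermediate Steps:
C = 9 (C = 6 - 1*(-3) = 6 + 3 = 9)
v(a, X) = -3 + a
W(z) = 9*z (W(z) = z*9 = 9*z)
f(n) = (2 + n)/(2*n) (f(n) = (2 + n)/((2*n)) = (2 + n)*(1/(2*n)) = (2 + n)/(2*n))
f(3 + W(-5))*(-32) + (-6 - 4*v(-1, 4)) = ((2 + (3 + 9*(-5)))/(2*(3 + 9*(-5))))*(-32) + (-6 - 4*(-3 - 1)) = ((2 + (3 - 45))/(2*(3 - 45)))*(-32) + (-6 - 4*(-4)) = ((½)*(2 - 42)/(-42))*(-32) + (-6 + 16) = ((½)*(-1/42)*(-40))*(-32) + 10 = (10/21)*(-32) + 10 = -320/21 + 10 = -110/21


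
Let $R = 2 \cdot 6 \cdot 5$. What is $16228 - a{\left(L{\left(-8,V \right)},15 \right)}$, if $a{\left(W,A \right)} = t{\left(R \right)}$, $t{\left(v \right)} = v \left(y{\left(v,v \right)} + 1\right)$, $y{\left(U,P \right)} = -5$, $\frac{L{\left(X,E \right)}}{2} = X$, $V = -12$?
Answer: $16468$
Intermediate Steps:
$L{\left(X,E \right)} = 2 X$
$R = 60$ ($R = 12 \cdot 5 = 60$)
$t{\left(v \right)} = - 4 v$ ($t{\left(v \right)} = v \left(-5 + 1\right) = v \left(-4\right) = - 4 v$)
$a{\left(W,A \right)} = -240$ ($a{\left(W,A \right)} = \left(-4\right) 60 = -240$)
$16228 - a{\left(L{\left(-8,V \right)},15 \right)} = 16228 - -240 = 16228 + 240 = 16468$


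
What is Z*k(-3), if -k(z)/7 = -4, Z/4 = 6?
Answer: 672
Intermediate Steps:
Z = 24 (Z = 4*6 = 24)
k(z) = 28 (k(z) = -7*(-4) = 28)
Z*k(-3) = 24*28 = 672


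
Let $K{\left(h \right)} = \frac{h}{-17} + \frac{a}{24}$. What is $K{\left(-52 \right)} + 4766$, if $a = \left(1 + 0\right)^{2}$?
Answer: $\frac{1945793}{408} \approx 4769.1$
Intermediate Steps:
$a = 1$ ($a = 1^{2} = 1$)
$K{\left(h \right)} = \frac{1}{24} - \frac{h}{17}$ ($K{\left(h \right)} = \frac{h}{-17} + 1 \cdot \frac{1}{24} = h \left(- \frac{1}{17}\right) + 1 \cdot \frac{1}{24} = - \frac{h}{17} + \frac{1}{24} = \frac{1}{24} - \frac{h}{17}$)
$K{\left(-52 \right)} + 4766 = \left(\frac{1}{24} - - \frac{52}{17}\right) + 4766 = \left(\frac{1}{24} + \frac{52}{17}\right) + 4766 = \frac{1265}{408} + 4766 = \frac{1945793}{408}$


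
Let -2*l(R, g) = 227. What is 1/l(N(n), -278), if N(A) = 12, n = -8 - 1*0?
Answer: -2/227 ≈ -0.0088106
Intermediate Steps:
n = -8 (n = -8 + 0 = -8)
l(R, g) = -227/2 (l(R, g) = -½*227 = -227/2)
1/l(N(n), -278) = 1/(-227/2) = -2/227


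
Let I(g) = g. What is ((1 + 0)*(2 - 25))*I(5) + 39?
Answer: -76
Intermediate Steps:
((1 + 0)*(2 - 25))*I(5) + 39 = ((1 + 0)*(2 - 25))*5 + 39 = (1*(-23))*5 + 39 = -23*5 + 39 = -115 + 39 = -76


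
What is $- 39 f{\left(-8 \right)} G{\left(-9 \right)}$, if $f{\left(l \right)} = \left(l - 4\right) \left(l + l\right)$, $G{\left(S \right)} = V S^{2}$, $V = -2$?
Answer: $1213056$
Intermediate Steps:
$G{\left(S \right)} = - 2 S^{2}$
$f{\left(l \right)} = 2 l \left(-4 + l\right)$ ($f{\left(l \right)} = \left(-4 + l\right) 2 l = 2 l \left(-4 + l\right)$)
$- 39 f{\left(-8 \right)} G{\left(-9 \right)} = - 39 \cdot 2 \left(-8\right) \left(-4 - 8\right) \left(- 2 \left(-9\right)^{2}\right) = - 39 \cdot 2 \left(-8\right) \left(-12\right) \left(\left(-2\right) 81\right) = \left(-39\right) 192 \left(-162\right) = \left(-7488\right) \left(-162\right) = 1213056$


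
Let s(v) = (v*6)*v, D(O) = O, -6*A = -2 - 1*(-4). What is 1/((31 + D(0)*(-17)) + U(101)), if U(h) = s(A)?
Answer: 3/95 ≈ 0.031579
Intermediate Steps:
A = -⅓ (A = -(-2 - 1*(-4))/6 = -(-2 + 4)/6 = -⅙*2 = -⅓ ≈ -0.33333)
s(v) = 6*v² (s(v) = (6*v)*v = 6*v²)
U(h) = ⅔ (U(h) = 6*(-⅓)² = 6*(⅑) = ⅔)
1/((31 + D(0)*(-17)) + U(101)) = 1/((31 + 0*(-17)) + ⅔) = 1/((31 + 0) + ⅔) = 1/(31 + ⅔) = 1/(95/3) = 3/95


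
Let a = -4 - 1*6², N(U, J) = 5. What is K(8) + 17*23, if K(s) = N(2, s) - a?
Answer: 436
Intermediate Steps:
a = -40 (a = -4 - 1*36 = -4 - 36 = -40)
K(s) = 45 (K(s) = 5 - 1*(-40) = 5 + 40 = 45)
K(8) + 17*23 = 45 + 17*23 = 45 + 391 = 436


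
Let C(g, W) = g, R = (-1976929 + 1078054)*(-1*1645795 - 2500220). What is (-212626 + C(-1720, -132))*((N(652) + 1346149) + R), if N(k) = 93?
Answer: -798814079684998982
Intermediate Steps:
R = 3726749233125 (R = -898875*(-1645795 - 2500220) = -898875*(-4146015) = 3726749233125)
(-212626 + C(-1720, -132))*((N(652) + 1346149) + R) = (-212626 - 1720)*((93 + 1346149) + 3726749233125) = -214346*(1346242 + 3726749233125) = -214346*3726750579367 = -798814079684998982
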